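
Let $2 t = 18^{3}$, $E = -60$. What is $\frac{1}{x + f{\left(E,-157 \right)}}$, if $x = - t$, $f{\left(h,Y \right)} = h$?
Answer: $- \frac{1}{2976} \approx -0.00033602$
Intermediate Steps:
$t = 2916$ ($t = \frac{18^{3}}{2} = \frac{1}{2} \cdot 5832 = 2916$)
$x = -2916$ ($x = \left(-1\right) 2916 = -2916$)
$\frac{1}{x + f{\left(E,-157 \right)}} = \frac{1}{-2916 - 60} = \frac{1}{-2976} = - \frac{1}{2976}$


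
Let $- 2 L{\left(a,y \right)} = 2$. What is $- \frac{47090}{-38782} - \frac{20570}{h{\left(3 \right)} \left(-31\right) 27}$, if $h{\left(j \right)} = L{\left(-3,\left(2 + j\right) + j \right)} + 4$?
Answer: $\frac{457994365}{48690801} \approx 9.4062$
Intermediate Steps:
$L{\left(a,y \right)} = -1$ ($L{\left(a,y \right)} = \left(- \frac{1}{2}\right) 2 = -1$)
$h{\left(j \right)} = 3$ ($h{\left(j \right)} = -1 + 4 = 3$)
$- \frac{47090}{-38782} - \frac{20570}{h{\left(3 \right)} \left(-31\right) 27} = - \frac{47090}{-38782} - \frac{20570}{3 \left(-31\right) 27} = \left(-47090\right) \left(- \frac{1}{38782}\right) - \frac{20570}{\left(-93\right) 27} = \frac{23545}{19391} - \frac{20570}{-2511} = \frac{23545}{19391} - - \frac{20570}{2511} = \frac{23545}{19391} + \frac{20570}{2511} = \frac{457994365}{48690801}$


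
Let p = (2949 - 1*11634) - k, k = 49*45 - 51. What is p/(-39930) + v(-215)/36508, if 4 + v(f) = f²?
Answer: 373552457/242960740 ≈ 1.5375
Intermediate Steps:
k = 2154 (k = 2205 - 51 = 2154)
v(f) = -4 + f²
p = -10839 (p = (2949 - 1*11634) - 1*2154 = (2949 - 11634) - 2154 = -8685 - 2154 = -10839)
p/(-39930) + v(-215)/36508 = -10839/(-39930) + (-4 + (-215)²)/36508 = -10839*(-1/39930) + (-4 + 46225)*(1/36508) = 3613/13310 + 46221*(1/36508) = 3613/13310 + 46221/36508 = 373552457/242960740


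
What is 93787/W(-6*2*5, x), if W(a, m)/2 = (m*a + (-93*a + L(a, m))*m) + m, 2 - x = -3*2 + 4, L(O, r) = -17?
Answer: 93787/44032 ≈ 2.1300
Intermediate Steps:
x = 4 (x = 2 - (-3*2 + 4) = 2 - (-6 + 4) = 2 - 1*(-2) = 2 + 2 = 4)
W(a, m) = 2*m + 2*a*m + 2*m*(-17 - 93*a) (W(a, m) = 2*((m*a + (-93*a - 17)*m) + m) = 2*((a*m + (-17 - 93*a)*m) + m) = 2*((a*m + m*(-17 - 93*a)) + m) = 2*(m + a*m + m*(-17 - 93*a)) = 2*m + 2*a*m + 2*m*(-17 - 93*a))
93787/W(-6*2*5, x) = 93787/((-8*4*(4 + 23*(-6*2*5)))) = 93787/((-8*4*(4 + 23*(-12*5)))) = 93787/((-8*4*(4 + 23*(-60)))) = 93787/((-8*4*(4 - 1380))) = 93787/((-8*4*(-1376))) = 93787/44032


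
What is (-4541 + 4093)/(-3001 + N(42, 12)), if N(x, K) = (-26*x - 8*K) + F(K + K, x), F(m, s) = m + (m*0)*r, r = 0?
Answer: 64/595 ≈ 0.10756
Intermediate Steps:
F(m, s) = m (F(m, s) = m + (m*0)*0 = m + 0*0 = m + 0 = m)
N(x, K) = -26*x - 6*K (N(x, K) = (-26*x - 8*K) + (K + K) = (-26*x - 8*K) + 2*K = -26*x - 6*K)
(-4541 + 4093)/(-3001 + N(42, 12)) = (-4541 + 4093)/(-3001 + (-26*42 - 6*12)) = -448/(-3001 + (-1092 - 72)) = -448/(-3001 - 1164) = -448/(-4165) = -448*(-1/4165) = 64/595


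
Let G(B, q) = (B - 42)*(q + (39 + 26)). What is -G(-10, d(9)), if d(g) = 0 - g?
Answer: 2912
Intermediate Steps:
d(g) = -g
G(B, q) = (-42 + B)*(65 + q) (G(B, q) = (-42 + B)*(q + 65) = (-42 + B)*(65 + q))
-G(-10, d(9)) = -(-2730 - (-42)*9 + 65*(-10) - (-10)*9) = -(-2730 - 42*(-9) - 650 - 10*(-9)) = -(-2730 + 378 - 650 + 90) = -1*(-2912) = 2912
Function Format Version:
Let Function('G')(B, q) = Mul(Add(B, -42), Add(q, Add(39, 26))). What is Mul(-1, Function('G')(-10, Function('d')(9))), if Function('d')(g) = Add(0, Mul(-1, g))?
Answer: 2912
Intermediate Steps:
Function('d')(g) = Mul(-1, g)
Function('G')(B, q) = Mul(Add(-42, B), Add(65, q)) (Function('G')(B, q) = Mul(Add(-42, B), Add(q, 65)) = Mul(Add(-42, B), Add(65, q)))
Mul(-1, Function('G')(-10, Function('d')(9))) = Mul(-1, Add(-2730, Mul(-42, Mul(-1, 9)), Mul(65, -10), Mul(-10, Mul(-1, 9)))) = Mul(-1, Add(-2730, Mul(-42, -9), -650, Mul(-10, -9))) = Mul(-1, Add(-2730, 378, -650, 90)) = Mul(-1, -2912) = 2912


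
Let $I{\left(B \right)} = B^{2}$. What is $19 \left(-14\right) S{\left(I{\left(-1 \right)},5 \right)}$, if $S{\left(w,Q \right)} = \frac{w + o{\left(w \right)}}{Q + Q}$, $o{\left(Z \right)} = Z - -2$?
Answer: $- \frac{532}{5} \approx -106.4$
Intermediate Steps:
$o{\left(Z \right)} = 2 + Z$ ($o{\left(Z \right)} = Z + 2 = 2 + Z$)
$S{\left(w,Q \right)} = \frac{2 + 2 w}{2 Q}$ ($S{\left(w,Q \right)} = \frac{w + \left(2 + w\right)}{Q + Q} = \frac{2 + 2 w}{2 Q}$)
$19 \left(-14\right) S{\left(I{\left(-1 \right)},5 \right)} = 19 \left(-14\right) \frac{1 + \left(-1\right)^{2}}{5} = - 266 \frac{1 + 1}{5} = - 266 \cdot \frac{1}{5} \cdot 2 = \left(-266\right) \frac{2}{5} = - \frac{532}{5}$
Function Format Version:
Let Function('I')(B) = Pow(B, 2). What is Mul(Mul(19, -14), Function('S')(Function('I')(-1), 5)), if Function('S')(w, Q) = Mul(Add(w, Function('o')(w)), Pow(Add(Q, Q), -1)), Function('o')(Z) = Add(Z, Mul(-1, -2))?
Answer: Rational(-532, 5) ≈ -106.40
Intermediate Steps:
Function('o')(Z) = Add(2, Z) (Function('o')(Z) = Add(Z, 2) = Add(2, Z))
Function('S')(w, Q) = Mul(Rational(1, 2), Pow(Q, -1), Add(2, Mul(2, w))) (Function('S')(w, Q) = Mul(Add(w, Add(2, w)), Pow(Add(Q, Q), -1)) = Mul(Add(2, Mul(2, w)), Pow(Mul(2, Q), -1)) = Mul(Add(2, Mul(2, w)), Mul(Rational(1, 2), Pow(Q, -1))) = Mul(Rational(1, 2), Pow(Q, -1), Add(2, Mul(2, w))))
Mul(Mul(19, -14), Function('S')(Function('I')(-1), 5)) = Mul(Mul(19, -14), Mul(Pow(5, -1), Add(1, Pow(-1, 2)))) = Mul(-266, Mul(Rational(1, 5), Add(1, 1))) = Mul(-266, Mul(Rational(1, 5), 2)) = Mul(-266, Rational(2, 5)) = Rational(-532, 5)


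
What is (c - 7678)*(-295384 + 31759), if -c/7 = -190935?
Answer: -350322562875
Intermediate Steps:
c = 1336545 (c = -7*(-190935) = 1336545)
(c - 7678)*(-295384 + 31759) = (1336545 - 7678)*(-295384 + 31759) = 1328867*(-263625) = -350322562875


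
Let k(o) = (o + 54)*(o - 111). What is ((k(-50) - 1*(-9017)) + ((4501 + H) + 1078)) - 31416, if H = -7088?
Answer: -24552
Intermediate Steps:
k(o) = (-111 + o)*(54 + o) (k(o) = (54 + o)*(-111 + o) = (-111 + o)*(54 + o))
((k(-50) - 1*(-9017)) + ((4501 + H) + 1078)) - 31416 = (((-5994 + (-50)² - 57*(-50)) - 1*(-9017)) + ((4501 - 7088) + 1078)) - 31416 = (((-5994 + 2500 + 2850) + 9017) + (-2587 + 1078)) - 31416 = ((-644 + 9017) - 1509) - 31416 = (8373 - 1509) - 31416 = 6864 - 31416 = -24552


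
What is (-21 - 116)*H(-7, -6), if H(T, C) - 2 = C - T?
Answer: -411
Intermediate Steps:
H(T, C) = 2 + C - T (H(T, C) = 2 + (C - T) = 2 + C - T)
(-21 - 116)*H(-7, -6) = (-21 - 116)*(2 - 6 - 1*(-7)) = -137*(2 - 6 + 7) = -137*3 = -411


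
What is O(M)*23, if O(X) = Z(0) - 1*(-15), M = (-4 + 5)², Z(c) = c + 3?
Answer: 414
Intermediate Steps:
Z(c) = 3 + c
M = 1 (M = 1² = 1)
O(X) = 18 (O(X) = (3 + 0) - 1*(-15) = 3 + 15 = 18)
O(M)*23 = 18*23 = 414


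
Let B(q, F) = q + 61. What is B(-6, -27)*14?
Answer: 770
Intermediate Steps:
B(q, F) = 61 + q
B(-6, -27)*14 = (61 - 6)*14 = 55*14 = 770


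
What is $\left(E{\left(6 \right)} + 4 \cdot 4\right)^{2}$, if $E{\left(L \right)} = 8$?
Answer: $576$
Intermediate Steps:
$\left(E{\left(6 \right)} + 4 \cdot 4\right)^{2} = \left(8 + 4 \cdot 4\right)^{2} = \left(8 + 16\right)^{2} = 24^{2} = 576$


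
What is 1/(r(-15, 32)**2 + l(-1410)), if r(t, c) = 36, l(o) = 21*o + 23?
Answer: -1/28291 ≈ -3.5347e-5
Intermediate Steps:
l(o) = 23 + 21*o
1/(r(-15, 32)**2 + l(-1410)) = 1/(36**2 + (23 + 21*(-1410))) = 1/(1296 + (23 - 29610)) = 1/(1296 - 29587) = 1/(-28291) = -1/28291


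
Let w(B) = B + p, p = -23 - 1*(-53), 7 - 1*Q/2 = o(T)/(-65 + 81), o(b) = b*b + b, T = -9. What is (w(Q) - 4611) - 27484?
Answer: -32060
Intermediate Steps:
o(b) = b + b**2 (o(b) = b**2 + b = b + b**2)
Q = 5 (Q = 14 - 2*(-9*(1 - 9))/(-65 + 81) = 14 - 2*(-9*(-8))/16 = 14 - 144/16 = 14 - 2*9/2 = 14 - 9 = 5)
p = 30 (p = -23 + 53 = 30)
w(B) = 30 + B (w(B) = B + 30 = 30 + B)
(w(Q) - 4611) - 27484 = ((30 + 5) - 4611) - 27484 = (35 - 4611) - 27484 = -4576 - 27484 = -32060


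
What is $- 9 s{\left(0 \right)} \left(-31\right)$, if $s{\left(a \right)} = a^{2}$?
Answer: $0$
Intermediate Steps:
$- 9 s{\left(0 \right)} \left(-31\right) = - 9 \cdot 0^{2} \left(-31\right) = \left(-9\right) 0 \left(-31\right) = 0 \left(-31\right) = 0$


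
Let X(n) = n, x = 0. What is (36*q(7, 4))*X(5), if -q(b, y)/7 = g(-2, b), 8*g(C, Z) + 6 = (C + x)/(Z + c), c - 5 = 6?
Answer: 1925/2 ≈ 962.50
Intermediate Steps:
c = 11 (c = 5 + 6 = 11)
g(C, Z) = -¾ + C/(8*(11 + Z)) (g(C, Z) = -¾ + ((C + 0)/(Z + 11))/8 = -¾ + (C/(11 + Z))/8 = -¾ + C/(8*(11 + Z)))
q(b, y) = -7*(-68 - 6*b)/(8*(11 + b)) (q(b, y) = -7*(-66 - 2 - 6*b)/(8*(11 + b)) = -7*(-68 - 6*b)/(8*(11 + b)))
(36*q(7, 4))*X(5) = (36*(7*(34 + 3*7)/(4*(11 + 7))))*5 = (36*((7/4)*(34 + 21)/18))*5 = (36*((7/4)*(1/18)*55))*5 = (36*(385/72))*5 = (385/2)*5 = 1925/2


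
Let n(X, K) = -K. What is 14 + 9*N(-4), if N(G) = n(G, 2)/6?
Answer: 11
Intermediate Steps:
N(G) = -1/3 (N(G) = -1*2/6 = -2*1/6 = -1/3)
14 + 9*N(-4) = 14 + 9*(-1/3) = 14 - 3 = 11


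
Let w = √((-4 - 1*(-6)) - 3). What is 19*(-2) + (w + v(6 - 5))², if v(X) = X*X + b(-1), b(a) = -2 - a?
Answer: -39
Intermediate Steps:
w = I (w = √((-4 + 6) - 3) = √(2 - 3) = √(-1) = I ≈ 1.0*I)
v(X) = -1 + X² (v(X) = X*X + (-2 - 1*(-1)) = X² + (-2 + 1) = X² - 1 = -1 + X²)
19*(-2) + (w + v(6 - 5))² = 19*(-2) + (I + (-1 + (6 - 5)²))² = -38 + (I + (-1 + 1²))² = -38 + (I + (-1 + 1))² = -38 + (I + 0)² = -38 + I² = -38 - 1 = -39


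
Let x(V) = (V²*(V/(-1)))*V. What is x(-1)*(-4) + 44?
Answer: 48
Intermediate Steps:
x(V) = -V⁴ (x(V) = (V²*(V*(-1)))*V = (V²*(-V))*V = (-V³)*V = -V⁴)
x(-1)*(-4) + 44 = -1*(-1)⁴*(-4) + 44 = -1*1*(-4) + 44 = -1*(-4) + 44 = 4 + 44 = 48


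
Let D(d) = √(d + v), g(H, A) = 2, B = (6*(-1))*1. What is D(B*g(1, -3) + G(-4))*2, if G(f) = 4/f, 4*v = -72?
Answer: 2*I*√31 ≈ 11.136*I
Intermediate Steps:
v = -18 (v = (¼)*(-72) = -18)
B = -6 (B = -6*1 = -6)
D(d) = √(-18 + d) (D(d) = √(d - 18) = √(-18 + d))
D(B*g(1, -3) + G(-4))*2 = √(-18 + (-6*2 + 4/(-4)))*2 = √(-18 + (-12 + 4*(-¼)))*2 = √(-18 + (-12 - 1))*2 = √(-18 - 13)*2 = √(-31)*2 = (I*√31)*2 = 2*I*√31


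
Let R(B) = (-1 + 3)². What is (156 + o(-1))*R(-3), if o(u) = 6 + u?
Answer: 644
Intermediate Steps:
R(B) = 4 (R(B) = 2² = 4)
(156 + o(-1))*R(-3) = (156 + (6 - 1))*4 = (156 + 5)*4 = 161*4 = 644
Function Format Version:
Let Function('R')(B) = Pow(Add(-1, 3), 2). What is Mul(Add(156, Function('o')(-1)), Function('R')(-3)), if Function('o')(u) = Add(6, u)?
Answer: 644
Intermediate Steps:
Function('R')(B) = 4 (Function('R')(B) = Pow(2, 2) = 4)
Mul(Add(156, Function('o')(-1)), Function('R')(-3)) = Mul(Add(156, Add(6, -1)), 4) = Mul(Add(156, 5), 4) = Mul(161, 4) = 644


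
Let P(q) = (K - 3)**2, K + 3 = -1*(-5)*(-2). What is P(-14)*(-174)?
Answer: -44544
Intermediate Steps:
K = -13 (K = -3 - 1*(-5)*(-2) = -3 + 5*(-2) = -3 - 10 = -13)
P(q) = 256 (P(q) = (-13 - 3)**2 = (-16)**2 = 256)
P(-14)*(-174) = 256*(-174) = -44544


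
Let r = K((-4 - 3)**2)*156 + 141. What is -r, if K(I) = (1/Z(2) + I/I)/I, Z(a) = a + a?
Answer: -7104/49 ≈ -144.98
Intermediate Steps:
Z(a) = 2*a
K(I) = 5/(4*I) (K(I) = (1/(2*2) + I/I)/I = (1/4 + 1)/I = 5/(4*I))
r = 7104/49 (r = (5/(4*((-4 - 3)**2)))*156 + 141 = (5/(4*((-7)**2)))*156 + 141 = ((5/4)/49)*156 + 141 = ((5/4)*(1/49))*156 + 141 = (5/196)*156 + 141 = 195/49 + 141 = 7104/49 ≈ 144.98)
-r = -1*7104/49 = -7104/49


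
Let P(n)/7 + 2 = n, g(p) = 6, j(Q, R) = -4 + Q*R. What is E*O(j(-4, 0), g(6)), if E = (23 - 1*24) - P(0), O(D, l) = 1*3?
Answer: 39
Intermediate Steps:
P(n) = -14 + 7*n
O(D, l) = 3
E = 13 (E = (23 - 1*24) - (-14 + 7*0) = (23 - 24) - (-14 + 0) = -1 - 1*(-14) = -1 + 14 = 13)
E*O(j(-4, 0), g(6)) = 13*3 = 39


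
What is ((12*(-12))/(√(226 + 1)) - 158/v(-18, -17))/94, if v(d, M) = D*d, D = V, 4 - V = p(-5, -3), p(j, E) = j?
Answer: 79/7614 - 72*√227/10669 ≈ -0.091301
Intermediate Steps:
V = 9 (V = 4 - 1*(-5) = 4 + 5 = 9)
D = 9
v(d, M) = 9*d
((12*(-12))/(√(226 + 1)) - 158/v(-18, -17))/94 = ((12*(-12))/(√(226 + 1)) - 158/(9*(-18)))/94 = (-144*√227/227 - 158/(-162))*(1/94) = (-144*√227/227 - 158*(-1/162))*(1/94) = (-144*√227/227 + 79/81)*(1/94) = (79/81 - 144*√227/227)*(1/94) = 79/7614 - 72*√227/10669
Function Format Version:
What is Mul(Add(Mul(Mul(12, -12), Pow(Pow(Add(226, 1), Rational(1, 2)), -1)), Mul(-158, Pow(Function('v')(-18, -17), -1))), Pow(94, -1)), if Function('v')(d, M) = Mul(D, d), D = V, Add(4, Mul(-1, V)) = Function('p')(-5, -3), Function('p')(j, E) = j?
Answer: Add(Rational(79, 7614), Mul(Rational(-72, 10669), Pow(227, Rational(1, 2)))) ≈ -0.091301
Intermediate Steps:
V = 9 (V = Add(4, Mul(-1, -5)) = Add(4, 5) = 9)
D = 9
Function('v')(d, M) = Mul(9, d)
Mul(Add(Mul(Mul(12, -12), Pow(Pow(Add(226, 1), Rational(1, 2)), -1)), Mul(-158, Pow(Function('v')(-18, -17), -1))), Pow(94, -1)) = Mul(Add(Mul(Mul(12, -12), Pow(Pow(Add(226, 1), Rational(1, 2)), -1)), Mul(-158, Pow(Mul(9, -18), -1))), Pow(94, -1)) = Mul(Add(Mul(-144, Pow(Pow(227, Rational(1, 2)), -1)), Mul(-158, Pow(-162, -1))), Rational(1, 94)) = Mul(Add(Mul(-144, Mul(Rational(1, 227), Pow(227, Rational(1, 2)))), Mul(-158, Rational(-1, 162))), Rational(1, 94)) = Mul(Add(Mul(Rational(-144, 227), Pow(227, Rational(1, 2))), Rational(79, 81)), Rational(1, 94)) = Mul(Add(Rational(79, 81), Mul(Rational(-144, 227), Pow(227, Rational(1, 2)))), Rational(1, 94)) = Add(Rational(79, 7614), Mul(Rational(-72, 10669), Pow(227, Rational(1, 2))))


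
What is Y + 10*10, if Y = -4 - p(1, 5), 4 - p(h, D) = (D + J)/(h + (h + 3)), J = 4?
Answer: 469/5 ≈ 93.800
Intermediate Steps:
p(h, D) = 4 - (4 + D)/(3 + 2*h) (p(h, D) = 4 - (D + 4)/(h + (h + 3)) = 4 - (4 + D)/(h + (3 + h)) = 4 - (4 + D)/(3 + 2*h))
Y = -31/5 (Y = -4 - (8 - 1*5 + 8*1)/(3 + 2*1) = -4 - (8 - 5 + 8)/(3 + 2) = -4 - 11/5 = -31/5 ≈ -6.2000)
Y + 10*10 = -31/5 + 10*10 = -31/5 + 100 = 469/5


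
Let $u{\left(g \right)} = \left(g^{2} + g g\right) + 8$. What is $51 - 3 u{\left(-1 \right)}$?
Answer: $21$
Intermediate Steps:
$u{\left(g \right)} = 8 + 2 g^{2}$ ($u{\left(g \right)} = \left(g^{2} + g^{2}\right) + 8 = 2 g^{2} + 8 = 8 + 2 g^{2}$)
$51 - 3 u{\left(-1 \right)} = 51 - 3 \left(8 + 2 \left(-1\right)^{2}\right) = 51 - 3 \left(8 + 2 \cdot 1\right) = 51 - 3 \left(8 + 2\right) = 51 - 30 = 21$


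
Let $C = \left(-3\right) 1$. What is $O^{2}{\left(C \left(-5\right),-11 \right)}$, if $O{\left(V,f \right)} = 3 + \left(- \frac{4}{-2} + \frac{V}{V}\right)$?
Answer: $36$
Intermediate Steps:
$C = -3$
$O{\left(V,f \right)} = 6$ ($O{\left(V,f \right)} = 3 + \left(\left(-4\right) \left(- \frac{1}{2}\right) + 1\right) = 3 + \left(2 + 1\right) = 3 + 3 = 6$)
$O^{2}{\left(C \left(-5\right),-11 \right)} = 6^{2} = 36$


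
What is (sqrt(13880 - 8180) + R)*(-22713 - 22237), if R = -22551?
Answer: 1013667450 - 449500*sqrt(57) ≈ 1.0103e+9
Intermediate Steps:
(sqrt(13880 - 8180) + R)*(-22713 - 22237) = (sqrt(13880 - 8180) - 22551)*(-22713 - 22237) = (sqrt(5700) - 22551)*(-44950) = (10*sqrt(57) - 22551)*(-44950) = (-22551 + 10*sqrt(57))*(-44950) = 1013667450 - 449500*sqrt(57)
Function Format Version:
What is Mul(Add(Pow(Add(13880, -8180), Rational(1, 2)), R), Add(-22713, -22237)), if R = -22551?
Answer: Add(1013667450, Mul(-449500, Pow(57, Rational(1, 2)))) ≈ 1.0103e+9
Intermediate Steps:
Mul(Add(Pow(Add(13880, -8180), Rational(1, 2)), R), Add(-22713, -22237)) = Mul(Add(Pow(Add(13880, -8180), Rational(1, 2)), -22551), Add(-22713, -22237)) = Mul(Add(Pow(5700, Rational(1, 2)), -22551), -44950) = Mul(Add(Mul(10, Pow(57, Rational(1, 2))), -22551), -44950) = Mul(Add(-22551, Mul(10, Pow(57, Rational(1, 2)))), -44950) = Add(1013667450, Mul(-449500, Pow(57, Rational(1, 2))))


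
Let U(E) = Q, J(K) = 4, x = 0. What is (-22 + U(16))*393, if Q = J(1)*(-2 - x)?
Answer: -11790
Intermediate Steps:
Q = -8 (Q = 4*(-2 - 1*0) = 4*(-2 + 0) = 4*(-2) = -8)
U(E) = -8
(-22 + U(16))*393 = (-22 - 8)*393 = -30*393 = -11790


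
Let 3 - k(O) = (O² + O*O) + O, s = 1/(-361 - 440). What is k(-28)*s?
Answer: 1537/801 ≈ 1.9189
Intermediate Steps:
s = -1/801 (s = 1/(-801) = -1/801 ≈ -0.0012484)
k(O) = 3 - O - 2*O² (k(O) = 3 - ((O² + O*O) + O) = 3 - ((O² + O²) + O) = 3 - (2*O² + O) = 3 - (O + 2*O²) = 3 + (-O - 2*O²) = 3 - O - 2*O²)
k(-28)*s = (3 - 1*(-28) - 2*(-28)²)*(-1/801) = (3 + 28 - 2*784)*(-1/801) = (3 + 28 - 1568)*(-1/801) = -1537*(-1/801) = 1537/801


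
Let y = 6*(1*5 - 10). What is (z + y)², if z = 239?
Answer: 43681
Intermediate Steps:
y = -30 (y = 6*(5 - 10) = 6*(-5) = -30)
(z + y)² = (239 - 30)² = 209² = 43681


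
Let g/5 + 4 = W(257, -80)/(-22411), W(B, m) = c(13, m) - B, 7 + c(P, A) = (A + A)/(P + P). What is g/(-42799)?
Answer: 5809300/12469189057 ≈ 0.00046589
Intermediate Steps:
c(P, A) = -7 + A/P (c(P, A) = -7 + (A + A)/(P + P) = -7 + (2*A)/((2*P)) = -7 + (2*A)*(1/(2*P)) = -7 + A/P)
W(B, m) = -7 - B + m/13 (W(B, m) = (-7 + m/13) - B = -7 - B + m/13)
g = -5809300/291343 (g = -20 + 5*((-7 - 1*257 + (1/13)*(-80))/(-22411)) = -20 + 5*((-7 - 257 - 80/13)*(-1/22411)) = -20 + 5*(-3512/13*(-1/22411)) = -20 + 5*(3512/291343) = -20 + 17560/291343 = -5809300/291343 ≈ -19.940)
g/(-42799) = -5809300/291343/(-42799) = -5809300/291343*(-1/42799) = 5809300/12469189057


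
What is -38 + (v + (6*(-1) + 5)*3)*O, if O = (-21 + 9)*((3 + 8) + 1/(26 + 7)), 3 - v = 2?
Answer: 2494/11 ≈ 226.73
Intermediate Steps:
v = 1 (v = 3 - 1*2 = 3 - 2 = 1)
O = -1456/11 (O = -12*(11 + 1/33) = -12*364/33 = -1456/11 ≈ -132.36)
-38 + (v + (6*(-1) + 5)*3)*O = -38 + (1 + (6*(-1) + 5)*3)*(-1456/11) = -38 + (1 + (-6 + 5)*3)*(-1456/11) = -38 + (1 - 1*3)*(-1456/11) = -38 + (1 - 3)*(-1456/11) = -38 - 2*(-1456/11) = -38 + 2912/11 = 2494/11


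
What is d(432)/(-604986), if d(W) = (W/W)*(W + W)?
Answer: -144/100831 ≈ -0.0014281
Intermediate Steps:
d(W) = 2*W (d(W) = 1*(2*W) = 2*W)
d(432)/(-604986) = (2*432)/(-604986) = 864*(-1/604986) = -144/100831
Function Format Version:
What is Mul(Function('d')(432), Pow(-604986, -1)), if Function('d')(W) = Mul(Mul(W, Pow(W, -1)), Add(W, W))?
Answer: Rational(-144, 100831) ≈ -0.0014281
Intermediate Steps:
Function('d')(W) = Mul(2, W) (Function('d')(W) = Mul(1, Mul(2, W)) = Mul(2, W))
Mul(Function('d')(432), Pow(-604986, -1)) = Mul(Mul(2, 432), Pow(-604986, -1)) = Mul(864, Rational(-1, 604986)) = Rational(-144, 100831)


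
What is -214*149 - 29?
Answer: -31915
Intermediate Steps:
-214*149 - 29 = -31886 - 29 = -31915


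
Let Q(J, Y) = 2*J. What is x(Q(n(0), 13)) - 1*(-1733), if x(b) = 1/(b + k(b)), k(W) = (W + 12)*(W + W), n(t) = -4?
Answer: 124775/72 ≈ 1733.0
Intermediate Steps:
k(W) = 2*W*(12 + W) (k(W) = (12 + W)*(2*W) = 2*W*(12 + W))
x(b) = 1/(b + 2*b*(12 + b))
x(Q(n(0), 13)) - 1*(-1733) = 1/(((2*(-4)))*(25 + 2*(2*(-4)))) - 1*(-1733) = 1/((-8)*(25 + 2*(-8))) + 1733 = -1/(8*(25 - 16)) + 1733 = -⅛/9 + 1733 = -⅛*⅑ + 1733 = -1/72 + 1733 = 124775/72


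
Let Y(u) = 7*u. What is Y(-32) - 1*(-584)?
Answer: 360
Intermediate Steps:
Y(-32) - 1*(-584) = 7*(-32) - 1*(-584) = -224 + 584 = 360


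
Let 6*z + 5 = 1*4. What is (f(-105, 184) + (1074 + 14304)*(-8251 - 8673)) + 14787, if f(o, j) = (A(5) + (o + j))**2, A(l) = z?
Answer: -9368505731/36 ≈ -2.6024e+8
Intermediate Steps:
z = -1/6 (z = -5/6 + (1*4)/6 = -5/6 + (1/6)*4 = -5/6 + 2/3 = -1/6 ≈ -0.16667)
A(l) = -1/6
f(o, j) = (-1/6 + j + o)**2 (f(o, j) = (-1/6 + (o + j))**2 = (-1/6 + (j + o))**2 = (-1/6 + j + o)**2)
(f(-105, 184) + (1074 + 14304)*(-8251 - 8673)) + 14787 = ((-1 + 6*184 + 6*(-105))**2/36 + (1074 + 14304)*(-8251 - 8673)) + 14787 = ((-1 + 1104 - 630)**2/36 + 15378*(-16924)) + 14787 = ((1/36)*473**2 - 260257272) + 14787 = ((1/36)*223729 - 260257272) + 14787 = (223729/36 - 260257272) + 14787 = -9369038063/36 + 14787 = -9368505731/36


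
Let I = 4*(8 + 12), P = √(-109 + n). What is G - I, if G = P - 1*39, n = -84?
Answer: -119 + I*√193 ≈ -119.0 + 13.892*I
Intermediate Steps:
P = I*√193 (P = √(-109 - 84) = √(-193) = I*√193 ≈ 13.892*I)
G = -39 + I*√193 (G = I*√193 - 1*39 = I*√193 - 39 = -39 + I*√193 ≈ -39.0 + 13.892*I)
I = 80 (I = 4*20 = 80)
G - I = (-39 + I*√193) - 1*80 = (-39 + I*√193) - 80 = -119 + I*√193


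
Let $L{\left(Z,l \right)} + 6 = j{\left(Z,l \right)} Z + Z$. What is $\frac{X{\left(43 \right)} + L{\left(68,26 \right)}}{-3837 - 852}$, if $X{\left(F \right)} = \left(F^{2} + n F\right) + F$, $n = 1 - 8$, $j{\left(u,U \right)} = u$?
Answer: $- \frac{6277}{4689} \approx -1.3387$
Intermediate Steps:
$n = -7$ ($n = 1 - 8 = -7$)
$L{\left(Z,l \right)} = -6 + Z + Z^{2}$ ($L{\left(Z,l \right)} = -6 + \left(Z Z + Z\right) = -6 + \left(Z^{2} + Z\right) = -6 + \left(Z + Z^{2}\right) = -6 + Z + Z^{2}$)
$X{\left(F \right)} = F^{2} - 6 F$ ($X{\left(F \right)} = \left(F^{2} - 7 F\right) + F = F^{2} - 6 F$)
$\frac{X{\left(43 \right)} + L{\left(68,26 \right)}}{-3837 - 852} = \frac{43 \left(-6 + 43\right) + \left(-6 + 68 + 68^{2}\right)}{-3837 - 852} = \frac{43 \cdot 37 + \left(-6 + 68 + 4624\right)}{-4689} = \left(1591 + 4686\right) \left(- \frac{1}{4689}\right) = 6277 \left(- \frac{1}{4689}\right) = - \frac{6277}{4689}$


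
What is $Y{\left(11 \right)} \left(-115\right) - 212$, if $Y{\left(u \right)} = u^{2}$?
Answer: $-14127$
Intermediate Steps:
$Y{\left(11 \right)} \left(-115\right) - 212 = 11^{2} \left(-115\right) - 212 = 121 \left(-115\right) - 212 = -13915 - 212 = -14127$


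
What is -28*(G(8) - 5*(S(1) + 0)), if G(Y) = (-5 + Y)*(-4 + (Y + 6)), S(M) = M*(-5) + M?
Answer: -1400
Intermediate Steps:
S(M) = -4*M (S(M) = -5*M + M = -4*M)
G(Y) = (-5 + Y)*(2 + Y) (G(Y) = (-5 + Y)*(-4 + (6 + Y)) = (-5 + Y)*(2 + Y))
-28*(G(8) - 5*(S(1) + 0)) = -28*((-10 + 8**2 - 3*8) - 5*(-4*1 + 0)) = -28*((-10 + 64 - 24) - 5*(-4 + 0)) = -28*(30 - 5*(-4)) = -28*(30 + 20) = -28*50 = -1400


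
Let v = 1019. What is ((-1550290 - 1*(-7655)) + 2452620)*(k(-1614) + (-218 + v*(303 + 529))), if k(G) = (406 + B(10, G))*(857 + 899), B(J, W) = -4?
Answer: 1413663517470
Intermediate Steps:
k(G) = 705912 (k(G) = (406 - 4)*(857 + 899) = 402*1756 = 705912)
((-1550290 - 1*(-7655)) + 2452620)*(k(-1614) + (-218 + v*(303 + 529))) = ((-1550290 - 1*(-7655)) + 2452620)*(705912 + (-218 + 1019*(303 + 529))) = ((-1550290 + 7655) + 2452620)*(705912 + (-218 + 1019*832)) = (-1542635 + 2452620)*(705912 + (-218 + 847808)) = 909985*(705912 + 847590) = 909985*1553502 = 1413663517470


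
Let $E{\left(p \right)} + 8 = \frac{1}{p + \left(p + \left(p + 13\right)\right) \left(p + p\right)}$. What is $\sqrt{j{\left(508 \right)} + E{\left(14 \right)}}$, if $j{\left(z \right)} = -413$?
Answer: $\frac{i \sqrt{568451562}}{1162} \approx 20.518 i$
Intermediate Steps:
$E{\left(p \right)} = -8 + \frac{1}{p + 2 p \left(13 + 2 p\right)}$ ($E{\left(p \right)} = -8 + \frac{1}{p + \left(p + \left(p + 13\right)\right) \left(p + p\right)} = -8 + \frac{1}{p + \left(p + \left(13 + p\right)\right) 2 p} = -8 + \frac{1}{p + \left(13 + 2 p\right) 2 p} = -8 + \frac{1}{p + 2 p \left(13 + 2 p\right)}$)
$\sqrt{j{\left(508 \right)} + E{\left(14 \right)}} = \sqrt{-413 + \frac{1 - 3024 - 32 \cdot 14^{2}}{14 \left(27 + 4 \cdot 14\right)}} = \sqrt{-413 + \frac{1 - 3024 - 6272}{14 \left(27 + 56\right)}} = \sqrt{-413 + \frac{1 - 3024 - 6272}{14 \cdot 83}} = \sqrt{-413 + \frac{1}{14} \cdot \frac{1}{83} \left(-9295\right)} = \sqrt{-413 - \frac{9295}{1162}} = \sqrt{- \frac{489201}{1162}} = \frac{i \sqrt{568451562}}{1162}$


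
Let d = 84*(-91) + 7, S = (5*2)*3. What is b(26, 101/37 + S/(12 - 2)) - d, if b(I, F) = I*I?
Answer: 8313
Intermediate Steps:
S = 30 (S = 10*3 = 30)
b(I, F) = I²
d = -7637 (d = -7644 + 7 = -7637)
b(26, 101/37 + S/(12 - 2)) - d = 26² - 1*(-7637) = 676 + 7637 = 8313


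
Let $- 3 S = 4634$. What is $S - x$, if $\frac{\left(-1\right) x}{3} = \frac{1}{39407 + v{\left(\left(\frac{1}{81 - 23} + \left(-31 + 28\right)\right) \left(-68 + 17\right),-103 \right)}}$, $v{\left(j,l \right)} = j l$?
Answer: $- \frac{6380262136}{4130511} \approx -1544.7$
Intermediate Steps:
$S = - \frac{4634}{3}$ ($S = \left(- \frac{1}{3}\right) 4634 = - \frac{4634}{3} \approx -1544.7$)
$x = - \frac{174}{1376837}$ ($x = - \frac{3}{39407 + \left(\frac{1}{81 - 23} + \left(-31 + 28\right)\right) \left(-68 + 17\right) \left(-103\right)} = - \frac{3}{39407 + \left(\frac{1}{58} - 3\right) \left(-51\right) \left(-103\right)} = - \frac{3}{39407 + \left(- \frac{173}{58}\right) \left(-51\right) \left(-103\right)} = - \frac{3}{39407 + \frac{8823}{58} \left(-103\right)} = - \frac{3}{39407 - \frac{908769}{58}} = - \frac{3}{\frac{1376837}{58}} = \left(-3\right) \frac{58}{1376837} = - \frac{174}{1376837} \approx -0.00012638$)
$S - x = - \frac{4634}{3} - - \frac{174}{1376837} = - \frac{4634}{3} + \frac{174}{1376837} = - \frac{6380262136}{4130511}$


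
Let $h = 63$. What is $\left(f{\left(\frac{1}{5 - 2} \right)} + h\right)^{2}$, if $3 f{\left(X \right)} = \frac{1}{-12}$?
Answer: $\frac{5139289}{1296} \approx 3965.5$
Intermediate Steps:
$f{\left(X \right)} = - \frac{1}{36}$ ($f{\left(X \right)} = \frac{1}{3 \left(-12\right)} = \frac{1}{3} \left(- \frac{1}{12}\right) = - \frac{1}{36}$)
$\left(f{\left(\frac{1}{5 - 2} \right)} + h\right)^{2} = \left(- \frac{1}{36} + 63\right)^{2} = \left(\frac{2267}{36}\right)^{2} = \frac{5139289}{1296}$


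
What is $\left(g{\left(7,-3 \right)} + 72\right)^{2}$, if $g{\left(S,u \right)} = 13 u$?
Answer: $1089$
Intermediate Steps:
$\left(g{\left(7,-3 \right)} + 72\right)^{2} = \left(13 \left(-3\right) + 72\right)^{2} = \left(-39 + 72\right)^{2} = 33^{2} = 1089$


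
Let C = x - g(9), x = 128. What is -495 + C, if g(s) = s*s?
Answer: -448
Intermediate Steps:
g(s) = s²
C = 47 (C = 128 - 1*9² = 128 - 1*81 = 128 - 81 = 47)
-495 + C = -495 + 47 = -448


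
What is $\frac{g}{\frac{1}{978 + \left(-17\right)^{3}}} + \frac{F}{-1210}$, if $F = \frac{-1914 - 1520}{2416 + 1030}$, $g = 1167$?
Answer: $- \frac{9573841658633}{2084830} \approx -4.5921 \cdot 10^{6}$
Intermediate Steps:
$F = - \frac{1717}{1723}$ ($F = - \frac{3434}{3446} = \left(-3434\right) \frac{1}{3446} = - \frac{1717}{1723} \approx -0.99652$)
$\frac{g}{\frac{1}{978 + \left(-17\right)^{3}}} + \frac{F}{-1210} = \frac{1167}{\frac{1}{978 + \left(-17\right)^{3}}} - \frac{1717}{1723 \left(-1210\right)} = \frac{1167}{\frac{1}{978 - 4913}} - - \frac{1717}{2084830} = \frac{1167}{\frac{1}{-3935}} + \frac{1717}{2084830} = \frac{1167}{- \frac{1}{3935}} + \frac{1717}{2084830} = 1167 \left(-3935\right) + \frac{1717}{2084830} = -4592145 + \frac{1717}{2084830} = - \frac{9573841658633}{2084830}$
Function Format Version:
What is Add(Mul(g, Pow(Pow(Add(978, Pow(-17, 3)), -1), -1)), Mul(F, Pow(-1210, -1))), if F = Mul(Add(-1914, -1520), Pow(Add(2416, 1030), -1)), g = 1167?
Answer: Rational(-9573841658633, 2084830) ≈ -4.5921e+6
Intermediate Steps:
F = Rational(-1717, 1723) (F = Mul(-3434, Pow(3446, -1)) = Mul(-3434, Rational(1, 3446)) = Rational(-1717, 1723) ≈ -0.99652)
Add(Mul(g, Pow(Pow(Add(978, Pow(-17, 3)), -1), -1)), Mul(F, Pow(-1210, -1))) = Add(Mul(1167, Pow(Pow(Add(978, Pow(-17, 3)), -1), -1)), Mul(Rational(-1717, 1723), Pow(-1210, -1))) = Add(Mul(1167, Pow(Pow(Add(978, -4913), -1), -1)), Mul(Rational(-1717, 1723), Rational(-1, 1210))) = Add(Mul(1167, Pow(Pow(-3935, -1), -1)), Rational(1717, 2084830)) = Add(Mul(1167, Pow(Rational(-1, 3935), -1)), Rational(1717, 2084830)) = Add(Mul(1167, -3935), Rational(1717, 2084830)) = Add(-4592145, Rational(1717, 2084830)) = Rational(-9573841658633, 2084830)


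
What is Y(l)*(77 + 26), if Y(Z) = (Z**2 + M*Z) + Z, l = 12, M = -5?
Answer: 9888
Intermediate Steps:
Y(Z) = Z**2 - 4*Z (Y(Z) = (Z**2 - 5*Z) + Z = Z**2 - 4*Z)
Y(l)*(77 + 26) = (12*(-4 + 12))*(77 + 26) = (12*8)*103 = 96*103 = 9888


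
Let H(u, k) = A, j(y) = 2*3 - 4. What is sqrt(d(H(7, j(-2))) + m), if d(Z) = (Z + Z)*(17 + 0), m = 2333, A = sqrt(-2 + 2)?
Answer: sqrt(2333) ≈ 48.301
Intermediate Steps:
j(y) = 2 (j(y) = 6 - 4 = 2)
A = 0 (A = sqrt(0) = 0)
H(u, k) = 0
d(Z) = 34*Z (d(Z) = (2*Z)*17 = 34*Z)
sqrt(d(H(7, j(-2))) + m) = sqrt(34*0 + 2333) = sqrt(0 + 2333) = sqrt(2333)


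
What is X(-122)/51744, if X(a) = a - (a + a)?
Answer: 61/25872 ≈ 0.0023578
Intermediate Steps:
X(a) = -a (X(a) = a - 2*a = -a)
X(-122)/51744 = -1*(-122)/51744 = 122*(1/51744) = 61/25872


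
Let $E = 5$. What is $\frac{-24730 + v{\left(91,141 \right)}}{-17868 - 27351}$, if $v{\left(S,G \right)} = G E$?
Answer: $\frac{24025}{45219} \approx 0.5313$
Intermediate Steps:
$v{\left(S,G \right)} = 5 G$ ($v{\left(S,G \right)} = G 5 = 5 G$)
$\frac{-24730 + v{\left(91,141 \right)}}{-17868 - 27351} = \frac{-24730 + 5 \cdot 141}{-17868 - 27351} = \frac{-24730 + 705}{-45219} = \left(-24025\right) \left(- \frac{1}{45219}\right) = \frac{24025}{45219}$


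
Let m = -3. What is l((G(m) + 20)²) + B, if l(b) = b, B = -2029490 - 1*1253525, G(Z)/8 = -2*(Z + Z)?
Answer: -3269559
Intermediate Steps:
G(Z) = -32*Z (G(Z) = 8*(-2*(Z + Z)) = 8*(-4*Z) = -32*Z)
B = -3283015 (B = -2029490 - 1253525 = -3283015)
l((G(m) + 20)²) + B = (-32*(-3) + 20)² - 3283015 = (96 + 20)² - 3283015 = 116² - 3283015 = 13456 - 3283015 = -3269559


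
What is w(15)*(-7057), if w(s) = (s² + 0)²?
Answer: -357260625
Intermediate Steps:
w(s) = s⁴ (w(s) = (s²)² = s⁴)
w(15)*(-7057) = 15⁴*(-7057) = 50625*(-7057) = -357260625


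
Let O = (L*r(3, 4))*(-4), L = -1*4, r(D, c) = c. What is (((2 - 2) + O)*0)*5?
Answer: 0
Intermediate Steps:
L = -4
O = 64 (O = -4*4*(-4) = -16*(-4) = 64)
(((2 - 2) + O)*0)*5 = (((2 - 2) + 64)*0)*5 = ((0 + 64)*0)*5 = (64*0)*5 = 0*5 = 0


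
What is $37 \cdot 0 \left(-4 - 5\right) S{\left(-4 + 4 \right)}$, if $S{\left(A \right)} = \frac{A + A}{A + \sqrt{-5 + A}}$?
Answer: $0$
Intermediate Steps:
$S{\left(A \right)} = \frac{2 A}{A + \sqrt{-5 + A}}$
$37 \cdot 0 \left(-4 - 5\right) S{\left(-4 + 4 \right)} = 37 \cdot 0 \left(-4 - 5\right) \frac{2 \left(-4 + 4\right)}{\left(-4 + 4\right) + \sqrt{-5 + \left(-4 + 4\right)}} = 37 \cdot 0 \left(-9\right) 2 \cdot 0 \frac{1}{0 + \sqrt{-5 + 0}} = 37 \cdot 0 \cdot 2 \cdot 0 \frac{1}{0 + \sqrt{-5}} = 0 \cdot 2 \cdot 0 \frac{1}{0 + i \sqrt{5}} = 0 \cdot 2 \cdot 0 \frac{1}{i \sqrt{5}} = 0 \cdot 2 \cdot 0 \left(- \frac{i \sqrt{5}}{5}\right) = 0 \cdot 0 = 0$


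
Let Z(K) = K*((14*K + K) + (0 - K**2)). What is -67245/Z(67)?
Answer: 67245/233428 ≈ 0.28808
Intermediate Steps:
Z(K) = K*(-K**2 + 15*K) (Z(K) = K*(15*K - K**2) = K*(-K**2 + 15*K))
-67245/Z(67) = -67245/(67**2*(15 - 1*67)) = -67245/(4489*(15 - 67)) = -67245/(4489*(-52)) = -67245/(-233428) = -67245*(-1)/233428 = -1*(-67245/233428) = 67245/233428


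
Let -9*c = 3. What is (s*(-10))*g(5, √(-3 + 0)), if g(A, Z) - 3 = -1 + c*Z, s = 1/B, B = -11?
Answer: 20/11 - 10*I*√3/33 ≈ 1.8182 - 0.52486*I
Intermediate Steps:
c = -⅓ (c = -⅑*3 = -⅓ ≈ -0.33333)
s = -1/11 (s = 1/(-11) = -1/11 ≈ -0.090909)
g(A, Z) = 2 - Z/3 (g(A, Z) = 3 + (-1 - Z/3) = 2 - Z/3)
(s*(-10))*g(5, √(-3 + 0)) = (-1/11*(-10))*(2 - √(-3 + 0)/3) = 10*(2 - I*√3/3)/11 = 20/11 - 10*I*√3/33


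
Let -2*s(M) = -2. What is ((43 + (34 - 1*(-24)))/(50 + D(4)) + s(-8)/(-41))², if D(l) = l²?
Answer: 16605625/7322436 ≈ 2.2678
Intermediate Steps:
s(M) = 1 (s(M) = -½*(-2) = 1)
((43 + (34 - 1*(-24)))/(50 + D(4)) + s(-8)/(-41))² = ((43 + (34 - 1*(-24)))/(50 + 4²) + 1/(-41))² = ((43 + (34 + 24))/(50 + 16) + 1*(-1/41))² = ((43 + 58)/66 - 1/41)² = (101*(1/66) - 1/41)² = (101/66 - 1/41)² = (4075/2706)² = 16605625/7322436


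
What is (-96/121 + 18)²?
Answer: 4334724/14641 ≈ 296.07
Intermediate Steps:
(-96/121 + 18)² = (2082/121)² = 4334724/14641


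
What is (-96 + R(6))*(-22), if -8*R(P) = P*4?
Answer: 2178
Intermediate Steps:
R(P) = -P/2 (R(P) = -P*4/8 = -P/2)
(-96 + R(6))*(-22) = (-96 - ½*6)*(-22) = (-96 - 3)*(-22) = -99*(-22) = 2178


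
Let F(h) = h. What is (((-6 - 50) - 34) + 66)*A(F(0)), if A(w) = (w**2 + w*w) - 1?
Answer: 24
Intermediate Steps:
A(w) = -1 + 2*w**2 (A(w) = (w**2 + w**2) - 1 = 2*w**2 - 1 = -1 + 2*w**2)
(((-6 - 50) - 34) + 66)*A(F(0)) = (((-6 - 50) - 34) + 66)*(-1 + 2*0**2) = ((-56 - 34) + 66)*(-1 + 2*0) = (-90 + 66)*(-1 + 0) = -24*(-1) = 24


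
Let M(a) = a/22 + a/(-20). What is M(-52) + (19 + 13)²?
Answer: 56333/55 ≈ 1024.2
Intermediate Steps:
M(a) = -a/220 (M(a) = a*(1/22) + a*(-1/20) = a/22 - a/20 = -a/220)
M(-52) + (19 + 13)² = -1/220*(-52) + (19 + 13)² = 13/55 + 32² = 13/55 + 1024 = 56333/55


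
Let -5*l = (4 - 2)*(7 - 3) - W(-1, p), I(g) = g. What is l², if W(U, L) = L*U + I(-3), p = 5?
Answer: 256/25 ≈ 10.240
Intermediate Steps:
W(U, L) = -3 + L*U (W(U, L) = L*U - 3 = -3 + L*U)
l = -16/5 (l = -((4 - 2)*(7 - 3) - (-3 + 5*(-1)))/5 = -(2*4 - (-3 - 5))/5 = -(8 - 1*(-8))/5 = -(8 + 8)/5 = -⅕*16 = -16/5 ≈ -3.2000)
l² = (-16/5)² = 256/25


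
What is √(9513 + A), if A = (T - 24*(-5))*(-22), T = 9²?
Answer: √5091 ≈ 71.351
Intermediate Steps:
T = 81
A = -4422 (A = (81 - 24*(-5))*(-22) = (81 + 120)*(-22) = 201*(-22) = -4422)
√(9513 + A) = √(9513 - 4422) = √5091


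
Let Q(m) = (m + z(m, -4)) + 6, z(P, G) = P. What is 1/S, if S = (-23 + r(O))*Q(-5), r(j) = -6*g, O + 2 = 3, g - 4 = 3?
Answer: 1/260 ≈ 0.0038462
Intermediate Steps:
g = 7 (g = 4 + 3 = 7)
O = 1 (O = -2 + 3 = 1)
r(j) = -42 (r(j) = -6*7 = -42)
Q(m) = 6 + 2*m (Q(m) = (m + m) + 6 = 2*m + 6 = 6 + 2*m)
S = 260 (S = (-23 - 42)*(6 + 2*(-5)) = -65*(6 - 10) = -65*(-4) = 260)
1/S = 1/260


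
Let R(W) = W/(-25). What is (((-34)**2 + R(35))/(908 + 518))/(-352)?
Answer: -251/109120 ≈ -0.0023002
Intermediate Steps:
R(W) = -W/25 (R(W) = W*(-1/25) = -W/25)
(((-34)**2 + R(35))/(908 + 518))/(-352) = (((-34)**2 - 1/25*35)/(908 + 518))/(-352) = ((1156 - 7/5)/1426)*(-1/352) = ((5773/5)*(1/1426))*(-1/352) = (251/310)*(-1/352) = -251/109120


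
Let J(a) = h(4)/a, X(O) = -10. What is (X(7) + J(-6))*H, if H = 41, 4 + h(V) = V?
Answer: -410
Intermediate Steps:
h(V) = -4 + V
J(a) = 0 (J(a) = (-4 + 4)/a = 0/a = 0)
(X(7) + J(-6))*H = (-10 + 0)*41 = -10*41 = -410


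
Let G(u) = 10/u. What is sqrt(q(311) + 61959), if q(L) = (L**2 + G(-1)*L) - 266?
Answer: 6*sqrt(4314) ≈ 394.09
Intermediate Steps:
q(L) = -266 + L**2 - 10*L (q(L) = (L**2 + (10/(-1))*L) - 266 = (L**2 + (10*(-1))*L) - 266 = (L**2 - 10*L) - 266 = -266 + L**2 - 10*L)
sqrt(q(311) + 61959) = sqrt((-266 + 311**2 - 10*311) + 61959) = sqrt((-266 + 96721 - 3110) + 61959) = sqrt(93345 + 61959) = sqrt(155304) = 6*sqrt(4314)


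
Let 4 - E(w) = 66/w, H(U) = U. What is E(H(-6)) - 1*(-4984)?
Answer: 4999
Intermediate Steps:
E(w) = 4 - 66/w
E(H(-6)) - 1*(-4984) = (4 - 66/(-6)) - 1*(-4984) = (4 - 66*(-⅙)) + 4984 = (4 + 11) + 4984 = 15 + 4984 = 4999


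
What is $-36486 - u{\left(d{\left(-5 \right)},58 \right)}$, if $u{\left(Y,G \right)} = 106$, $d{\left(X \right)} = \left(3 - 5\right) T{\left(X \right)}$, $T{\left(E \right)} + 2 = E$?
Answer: $-36592$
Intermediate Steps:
$T{\left(E \right)} = -2 + E$
$d{\left(X \right)} = 4 - 2 X$ ($d{\left(X \right)} = \left(3 - 5\right) \left(-2 + X\right) = - 2 \left(-2 + X\right) = 4 - 2 X$)
$-36486 - u{\left(d{\left(-5 \right)},58 \right)} = -36486 - 106 = -36592$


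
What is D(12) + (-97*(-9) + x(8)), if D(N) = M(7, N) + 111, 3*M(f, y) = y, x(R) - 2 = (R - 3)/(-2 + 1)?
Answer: 985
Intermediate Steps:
x(R) = 5 - R (x(R) = 2 + (R - 3)/(-2 + 1) = 2 + (-3 + R)/(-1) = 2 + (-3 + R)*(-1) = 2 + (3 - R) = 5 - R)
M(f, y) = y/3
D(N) = 111 + N/3 (D(N) = N/3 + 111 = 111 + N/3)
D(12) + (-97*(-9) + x(8)) = (111 + (1/3)*12) + (-97*(-9) + (5 - 1*8)) = (111 + 4) + (873 + (5 - 8)) = 115 + (873 - 3) = 115 + 870 = 985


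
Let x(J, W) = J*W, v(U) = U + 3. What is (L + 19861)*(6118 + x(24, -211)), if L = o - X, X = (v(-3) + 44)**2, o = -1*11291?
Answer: 6992236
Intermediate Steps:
v(U) = 3 + U
o = -11291
X = 1936 (X = ((3 - 3) + 44)**2 = (0 + 44)**2 = 44**2 = 1936)
L = -13227 (L = -11291 - 1*1936 = -11291 - 1936 = -13227)
(L + 19861)*(6118 + x(24, -211)) = (-13227 + 19861)*(6118 + 24*(-211)) = 6634*(6118 - 5064) = 6634*1054 = 6992236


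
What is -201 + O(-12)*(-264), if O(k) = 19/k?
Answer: 217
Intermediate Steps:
-201 + O(-12)*(-264) = -201 + (19/(-12))*(-264) = -201 + (19*(-1/12))*(-264) = -201 - 19/12*(-264) = -201 + 418 = 217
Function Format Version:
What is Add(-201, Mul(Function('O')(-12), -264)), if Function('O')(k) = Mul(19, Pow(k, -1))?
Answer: 217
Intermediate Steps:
Add(-201, Mul(Function('O')(-12), -264)) = Add(-201, Mul(Mul(19, Pow(-12, -1)), -264)) = Add(-201, Mul(Mul(19, Rational(-1, 12)), -264)) = Add(-201, Mul(Rational(-19, 12), -264)) = Add(-201, 418) = 217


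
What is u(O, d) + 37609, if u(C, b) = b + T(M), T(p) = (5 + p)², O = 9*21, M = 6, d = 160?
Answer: 37890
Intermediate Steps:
O = 189
u(C, b) = 121 + b (u(C, b) = b + (5 + 6)² = b + 11² = b + 121 = 121 + b)
u(O, d) + 37609 = (121 + 160) + 37609 = 281 + 37609 = 37890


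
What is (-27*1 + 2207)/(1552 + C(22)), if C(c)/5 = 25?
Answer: 2180/1677 ≈ 1.2999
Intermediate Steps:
C(c) = 125 (C(c) = 5*25 = 125)
(-27*1 + 2207)/(1552 + C(22)) = (-27*1 + 2207)/(1552 + 125) = (-27 + 2207)/1677 = 2180*(1/1677) = 2180/1677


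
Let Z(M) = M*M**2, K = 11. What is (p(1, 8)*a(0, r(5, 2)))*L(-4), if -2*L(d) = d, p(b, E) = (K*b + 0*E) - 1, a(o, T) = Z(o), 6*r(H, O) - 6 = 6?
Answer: 0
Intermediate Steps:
Z(M) = M**3
r(H, O) = 2 (r(H, O) = 1 + (1/6)*6 = 1 + 1 = 2)
a(o, T) = o**3
p(b, E) = -1 + 11*b (p(b, E) = (11*b + 0*E) - 1 = (11*b + 0) - 1 = 11*b - 1 = -1 + 11*b)
L(d) = -d/2
(p(1, 8)*a(0, r(5, 2)))*L(-4) = ((-1 + 11*1)*0**3)*(-1/2*(-4)) = ((-1 + 11)*0)*2 = (10*0)*2 = 0*2 = 0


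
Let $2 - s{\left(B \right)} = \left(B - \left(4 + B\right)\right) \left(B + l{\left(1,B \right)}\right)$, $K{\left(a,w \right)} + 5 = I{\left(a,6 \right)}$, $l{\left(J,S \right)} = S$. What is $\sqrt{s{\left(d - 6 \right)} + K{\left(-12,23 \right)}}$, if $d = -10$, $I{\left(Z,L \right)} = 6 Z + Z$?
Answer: $i \sqrt{215} \approx 14.663 i$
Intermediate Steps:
$I{\left(Z,L \right)} = 7 Z$
$K{\left(a,w \right)} = -5 + 7 a$
$s{\left(B \right)} = 2 + 8 B$ ($s{\left(B \right)} = 2 - \left(B - \left(4 + B\right)\right) \left(B + B\right) = 2 - - 4 \cdot 2 B = 2 - - 8 B = 2 + 8 B$)
$\sqrt{s{\left(d - 6 \right)} + K{\left(-12,23 \right)}} = \sqrt{\left(2 + 8 \left(-10 - 6\right)\right) + \left(-5 + 7 \left(-12\right)\right)} = \sqrt{\left(2 + 8 \left(-16\right)\right) - 89} = \sqrt{\left(2 - 128\right) - 89} = \sqrt{-126 - 89} = \sqrt{-215} = i \sqrt{215}$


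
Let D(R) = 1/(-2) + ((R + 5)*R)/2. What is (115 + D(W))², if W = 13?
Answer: 214369/4 ≈ 53592.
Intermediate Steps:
D(R) = -½ + R*(5 + R)/2 (D(R) = 1*(-½) + ((5 + R)*R)*(½) = -½ + (R*(5 + R))*(½) = -½ + R*(5 + R)/2)
(115 + D(W))² = (115 + (-½ + (½)*13² + (5/2)*13))² = (115 + (-½ + (½)*169 + 65/2))² = (115 + (-½ + 169/2 + 65/2))² = (115 + 233/2)² = (463/2)² = 214369/4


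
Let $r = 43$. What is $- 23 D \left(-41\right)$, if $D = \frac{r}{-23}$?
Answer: $-1763$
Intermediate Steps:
$D = - \frac{43}{23}$ ($D = \frac{43}{-23} = 43 \left(- \frac{1}{23}\right) = - \frac{43}{23} \approx -1.8696$)
$- 23 D \left(-41\right) = \left(-23\right) \left(- \frac{43}{23}\right) \left(-41\right) = 43 \left(-41\right) = -1763$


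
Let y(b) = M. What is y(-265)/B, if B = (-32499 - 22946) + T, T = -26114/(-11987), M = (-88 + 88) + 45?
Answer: -539415/664593101 ≈ -0.00081165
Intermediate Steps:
M = 45 (M = 0 + 45 = 45)
y(b) = 45
T = 26114/11987 (T = -26114*(-1/11987) = 26114/11987 ≈ 2.1785)
B = -664593101/11987 (B = (-32499 - 22946) + 26114/11987 = -55445 + 26114/11987 = -664593101/11987 ≈ -55443.)
y(-265)/B = 45/(-664593101/11987) = 45*(-11987/664593101) = -539415/664593101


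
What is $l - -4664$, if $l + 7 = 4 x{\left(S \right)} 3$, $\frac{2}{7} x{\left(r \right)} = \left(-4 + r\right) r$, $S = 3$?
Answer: $4531$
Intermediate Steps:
$x{\left(r \right)} = \frac{7 r \left(-4 + r\right)}{2}$ ($x{\left(r \right)} = \frac{7 \left(-4 + r\right) r}{2} = \frac{7 r \left(-4 + r\right)}{2}$)
$l = -133$ ($l = -7 + 4 \cdot \frac{7}{2} \cdot 3 \left(-4 + 3\right) 3 = -7 + 4 \cdot \frac{7}{2} \cdot 3 \left(-1\right) 3 = -7 + 4 \left(- \frac{21}{2}\right) 3 = -7 - 126 = -133$)
$l - -4664 = -133 - -4664 = -133 + 4664 = 4531$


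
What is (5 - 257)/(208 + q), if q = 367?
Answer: -252/575 ≈ -0.43826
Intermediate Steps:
(5 - 257)/(208 + q) = (5 - 257)/(208 + 367) = -252/575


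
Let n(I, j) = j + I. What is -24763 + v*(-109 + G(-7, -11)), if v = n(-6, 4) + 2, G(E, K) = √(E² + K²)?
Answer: -24763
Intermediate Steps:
n(I, j) = I + j
v = 0 (v = (-6 + 4) + 2 = -2 + 2 = 0)
-24763 + v*(-109 + G(-7, -11)) = -24763 + 0*(-109 + √((-7)² + (-11)²)) = -24763 + 0*(-109 + √(49 + 121)) = -24763 + 0*(-109 + √170) = -24763 + 0 = -24763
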